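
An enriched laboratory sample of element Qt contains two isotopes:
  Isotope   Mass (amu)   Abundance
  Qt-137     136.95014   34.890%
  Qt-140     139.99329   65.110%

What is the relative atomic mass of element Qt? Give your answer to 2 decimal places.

138.93 amu

Average mass = Σ (abundance × isotope mass) = 0.34890 × 136.95014 + 0.65110 × 139.99329
= 47.781904 + 91.149631 = 138.931535 amu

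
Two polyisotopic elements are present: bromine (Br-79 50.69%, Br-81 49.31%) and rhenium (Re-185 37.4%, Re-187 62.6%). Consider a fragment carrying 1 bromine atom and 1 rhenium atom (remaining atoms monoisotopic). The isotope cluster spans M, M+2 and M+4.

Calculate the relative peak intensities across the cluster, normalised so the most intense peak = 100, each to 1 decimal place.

Bromine pattern (n=1): 0.5069 : 0.4931
Rhenium pattern (n=1): 0.3740 : 0.6260
Convolve the two distributions (both contribute in 2-u steps):
  M: 0.5069×0.3740 = 0.189581
  M+2: 0.5069×0.6260 + 0.4931×0.3740 = 0.501739
  M+4: 0.4931×0.6260 = 0.308681
Scale to base peak (0.501739) = 100: 37.8 : 100.0 : 61.5

37.8 : 100.0 : 61.5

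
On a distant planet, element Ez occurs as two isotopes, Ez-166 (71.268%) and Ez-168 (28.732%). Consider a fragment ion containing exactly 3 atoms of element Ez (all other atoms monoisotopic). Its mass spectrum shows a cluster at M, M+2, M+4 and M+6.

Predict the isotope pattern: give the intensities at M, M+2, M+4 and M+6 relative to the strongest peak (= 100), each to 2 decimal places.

82.68 : 100.00 : 40.32 : 5.42

The 3 Ez atoms are independent, so intensities follow the terms of (0.71268 + 0.28732)^3.
P(M) = 0.71268^3 = 0.361979
P(M+2) = 3 × 0.71268^2 × 0.28732^1 = 0.437801
P(M+4) = 3 × 0.71268^1 × 0.28732^2 = 0.176501
P(M+6) = 0.28732^3 = 0.023719
The M+2 peak is largest (0.437801); scaling to 100 gives 82.68 : 100.00 : 40.32 : 5.42.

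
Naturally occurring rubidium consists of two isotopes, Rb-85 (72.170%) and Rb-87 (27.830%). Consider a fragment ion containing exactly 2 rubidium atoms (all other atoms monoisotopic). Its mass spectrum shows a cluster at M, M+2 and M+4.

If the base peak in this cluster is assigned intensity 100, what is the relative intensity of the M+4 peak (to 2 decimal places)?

14.87

Binomial terms of (0.72170 + 0.27830)^2: M 0.5209, M+2 0.4017, M+4 0.0775 → M is the base peak.
P(M) = C(2,0) × 0.72170^2 × 0.27830^0 = 1 × 0.52085089 × 1.0000 = 0.520851 (base)
P(M+4) = C(2,2) × 0.72170^0 × 0.27830^2 = 1 × 1.0000 × 0.07745089 = 0.077451
Relative intensity = 0.077451 / 0.520851 × 100 = 14.87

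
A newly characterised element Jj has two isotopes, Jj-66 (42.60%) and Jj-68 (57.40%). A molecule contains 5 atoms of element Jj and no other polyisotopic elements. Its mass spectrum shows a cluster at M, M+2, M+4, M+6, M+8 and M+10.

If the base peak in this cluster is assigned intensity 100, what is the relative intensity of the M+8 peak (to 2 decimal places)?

Term probabilities: M 0.0140, M+2 0.0945, M+4 0.2547, M+6 0.3432, M+8 0.2312, M+10 0.0623. Base peak = M+6.
P(M+6) = C(5,3) × 0.4260^2 × 0.5740^3 = 10 × 0.181476 × 0.18911922 = 0.343206 (base)
P(M+8) = C(5,4) × 0.4260^1 × 0.5740^4 = 5 × 0.4260 × 0.10855443 = 0.231221
Relative intensity = 0.231221 / 0.343206 × 100 = 67.37

67.37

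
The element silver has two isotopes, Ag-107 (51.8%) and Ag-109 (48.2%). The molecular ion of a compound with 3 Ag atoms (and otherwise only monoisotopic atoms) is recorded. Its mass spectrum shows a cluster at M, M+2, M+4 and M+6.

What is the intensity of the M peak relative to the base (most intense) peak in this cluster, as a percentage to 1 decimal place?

35.8%

Term probabilities: M 0.1390, M+2 0.3880, M+4 0.3610, M+6 0.1120. Base peak = M+2.
P(M+2) = C(3,1) × 0.518^2 × 0.482^1 = 3 × 0.268324 × 0.4820 = 0.387997 (base)
P(M) = C(3,0) × 0.518^3 × 0.482^0 = 1 × 0.13899183 × 1.0000 = 0.138992
Relative intensity = 0.138992 / 0.387997 × 100 = 35.8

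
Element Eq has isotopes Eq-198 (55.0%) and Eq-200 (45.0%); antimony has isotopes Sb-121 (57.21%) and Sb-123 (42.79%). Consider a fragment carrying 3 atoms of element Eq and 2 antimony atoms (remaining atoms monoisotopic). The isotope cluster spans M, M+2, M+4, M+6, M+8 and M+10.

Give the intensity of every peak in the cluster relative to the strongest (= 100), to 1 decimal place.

Element Eq pattern (n=3): 0.166375 : 0.408375 : 0.334125 : 0.091125
Antimony pattern (n=2): 0.32729841 : 0.48960318 : 0.18309841
Convolve the two distributions (both contribute in 2-u steps):
  M: 0.166375×0.32729841 = 0.054454
  M+2: 0.166375×0.48960318 + 0.408375×0.32729841 = 0.215118
  M+4: 0.166375×0.18309841 + 0.408375×0.48960318 + 0.334125×0.32729841 = 0.339763
  M+6: 0.408375×0.18309841 + 0.334125×0.48960318 + 0.091125×0.32729841 = 0.268187
  M+8: 0.334125×0.18309841 + 0.091125×0.48960318 = 0.105793
  M+10: 0.091125×0.18309841 = 0.016685
Scale to base peak (0.339763) = 100: 16.0 : 63.3 : 100.0 : 78.9 : 31.1 : 4.9

16.0 : 63.3 : 100.0 : 78.9 : 31.1 : 4.9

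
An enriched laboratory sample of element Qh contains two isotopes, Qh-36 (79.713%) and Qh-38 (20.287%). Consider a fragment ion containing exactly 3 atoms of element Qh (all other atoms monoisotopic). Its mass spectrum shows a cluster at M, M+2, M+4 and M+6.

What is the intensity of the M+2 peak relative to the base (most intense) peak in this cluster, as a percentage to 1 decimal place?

(0.79713 + 0.20287)^3 gives M 0.5065, M+2 0.3867, M+4 0.0984, M+6 0.0083; the largest is M.
P(M) = C(3,0) × 0.79713^3 × 0.20287^0 = 1 × 0.50650934 × 1.0000 = 0.506509 (base)
P(M+2) = C(3,1) × 0.79713^2 × 0.20287^1 = 3 × 0.63541624 × 0.20287 = 0.386721
Relative intensity = 0.386721 / 0.506509 × 100 = 76.4

76.4%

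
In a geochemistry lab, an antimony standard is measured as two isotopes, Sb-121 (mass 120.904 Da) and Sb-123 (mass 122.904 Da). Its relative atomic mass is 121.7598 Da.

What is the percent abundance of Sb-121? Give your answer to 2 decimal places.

Writing the weighted mean with unknown fraction x of Sb-121:
120.904·x + 122.904·(1 − x) = 121.7598
(120.904 − 122.904)·x = 121.7598 − 122.904
x = -1.1442 / -2.000 = 0.57210 → 57.21% Sb-121, 42.79% Sb-123.

57.21%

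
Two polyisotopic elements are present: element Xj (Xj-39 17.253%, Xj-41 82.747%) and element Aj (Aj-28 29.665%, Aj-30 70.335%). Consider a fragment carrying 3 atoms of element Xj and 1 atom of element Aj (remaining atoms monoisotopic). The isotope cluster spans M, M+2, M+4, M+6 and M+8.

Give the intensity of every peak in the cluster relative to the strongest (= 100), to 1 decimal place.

Element Xj pattern (n=3): 0.00513563 : 0.07389291 : 0.35439729 : 0.56657417
Element Aj pattern (n=1): 0.29665 : 0.70335
Convolve the two distributions (both contribute in 2-u steps):
  M: 0.00513563×0.29665 = 0.001523
  M+2: 0.00513563×0.70335 + 0.07389291×0.29665 = 0.025532
  M+4: 0.07389291×0.70335 + 0.35439729×0.29665 = 0.157105
  M+6: 0.35439729×0.70335 + 0.56657417×0.29665 = 0.417340
  M+8: 0.56657417×0.70335 = 0.398500
Scale to base peak (0.417340) = 100: 0.4 : 6.1 : 37.6 : 100.0 : 95.5

0.4 : 6.1 : 37.6 : 100.0 : 95.5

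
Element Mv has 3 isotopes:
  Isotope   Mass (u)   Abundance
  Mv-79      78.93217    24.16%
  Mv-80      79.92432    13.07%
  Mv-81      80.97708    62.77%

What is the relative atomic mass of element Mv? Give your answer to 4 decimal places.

Weight each isotope mass by its fractional abundance: 0.2416 × 78.93217 + 0.1307 × 79.92432 + 0.6277 × 80.97708
= 19.070012 + 10.446109 + 50.829313 = 80.345434 u

80.3454 u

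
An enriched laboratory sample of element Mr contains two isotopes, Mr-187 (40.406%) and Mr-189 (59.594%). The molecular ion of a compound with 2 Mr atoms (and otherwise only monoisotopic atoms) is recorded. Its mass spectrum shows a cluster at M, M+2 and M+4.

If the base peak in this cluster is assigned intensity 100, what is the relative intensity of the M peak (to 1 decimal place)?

(0.40406 + 0.59594)^2 gives M 0.1633, M+2 0.4816, M+4 0.3551; the largest is M+2.
P(M+2) = C(2,1) × 0.40406^1 × 0.59594^1 = 2 × 0.40406 × 0.59594 = 0.481591 (base)
P(M) = C(2,0) × 0.40406^2 × 0.59594^0 = 1 × 0.16326448 × 1.0000 = 0.163264
Relative intensity = 0.163264 / 0.481591 × 100 = 33.9

33.9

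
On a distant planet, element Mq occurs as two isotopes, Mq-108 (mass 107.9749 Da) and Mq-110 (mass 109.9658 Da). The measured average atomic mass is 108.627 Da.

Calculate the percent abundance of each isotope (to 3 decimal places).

With x = fraction of Mq-108 (so Mq-110 is 1 − x):
107.9749·x + 109.9658·(1 − x) = 108.627
(107.9749 − 109.9658)·x = 108.627 − 109.9658
x = -1.3388 / -1.9909 = 0.67246 → 67.246% Mq-108, 32.754% Mq-110.

Mq-108: 67.246%, Mq-110: 32.754%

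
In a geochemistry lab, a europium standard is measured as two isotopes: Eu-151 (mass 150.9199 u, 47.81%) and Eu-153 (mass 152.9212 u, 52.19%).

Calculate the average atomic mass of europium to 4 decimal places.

The abundance-weighted mean is 0.4781 × 150.9199 + 0.5219 × 152.9212
= 72.15480 + 79.80957 = 151.96437 u

151.9644 u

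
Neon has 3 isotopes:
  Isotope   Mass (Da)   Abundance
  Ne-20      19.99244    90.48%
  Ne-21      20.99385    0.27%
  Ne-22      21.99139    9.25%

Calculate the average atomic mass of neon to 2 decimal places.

20.18 Da

Average mass = Σ (abundance × isotope mass) = 0.9048 × 19.99244 + 0.0027 × 20.99385 + 0.0925 × 21.99139
= 18.089160 + 0.056683 + 2.034204 = 20.180047 Da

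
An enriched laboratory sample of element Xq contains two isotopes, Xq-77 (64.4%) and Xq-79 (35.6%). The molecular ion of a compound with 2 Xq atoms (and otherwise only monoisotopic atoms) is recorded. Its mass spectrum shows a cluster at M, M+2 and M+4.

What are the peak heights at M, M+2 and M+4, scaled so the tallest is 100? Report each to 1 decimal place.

The 2 Xq atoms are independent, so intensities follow the terms of (0.644 + 0.356)^2.
P(M) = 0.644^2 = 0.414736
P(M+2) = 2 × 0.644^1 × 0.356^1 = 0.458528
P(M+4) = 0.356^2 = 0.126736
The M+2 peak is largest (0.458528); scaling to 100 gives 90.4 : 100.0 : 27.6.

90.4 : 100.0 : 27.6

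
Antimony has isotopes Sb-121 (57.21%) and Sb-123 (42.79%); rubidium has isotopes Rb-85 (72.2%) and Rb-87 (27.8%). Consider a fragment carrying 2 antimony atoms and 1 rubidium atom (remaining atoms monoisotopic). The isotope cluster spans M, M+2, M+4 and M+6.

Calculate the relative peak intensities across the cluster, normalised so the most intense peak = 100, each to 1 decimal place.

Antimony pattern (n=2): 0.32729841 : 0.48960318 : 0.18309841
Rubidium pattern (n=1): 0.7220 : 0.2780
Convolve the two distributions (both contribute in 2-u steps):
  M: 0.32729841×0.7220 = 0.236309
  M+2: 0.32729841×0.2780 + 0.48960318×0.7220 = 0.444482
  M+4: 0.48960318×0.2780 + 0.18309841×0.7220 = 0.268307
  M+6: 0.18309841×0.2780 = 0.050901
Scale to base peak (0.444482) = 100: 53.2 : 100.0 : 60.4 : 11.5

53.2 : 100.0 : 60.4 : 11.5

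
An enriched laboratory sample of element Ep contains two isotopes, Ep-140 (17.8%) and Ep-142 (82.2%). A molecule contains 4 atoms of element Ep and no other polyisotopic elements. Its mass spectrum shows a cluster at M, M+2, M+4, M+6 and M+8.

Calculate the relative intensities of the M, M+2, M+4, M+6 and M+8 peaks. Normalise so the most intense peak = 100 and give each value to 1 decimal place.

Each Ep atom is independently Ep-140 (p = 0.178) or Ep-142 (q = 0.822); the cluster is the binomial expansion (p + q)^4.
P(M) = 0.178^4 = 0.001004
P(M+2) = 4 × 0.178^3 × 0.822^1 = 0.018544
P(M+4) = 6 × 0.178^2 × 0.822^2 = 0.128450
P(M+6) = 4 × 0.178^1 × 0.822^3 = 0.395454
P(M+8) = 0.822^4 = 0.456549
The M+8 peak is largest (0.456549); scaling to 100 gives 0.2 : 4.1 : 28.1 : 86.6 : 100.0.

0.2 : 4.1 : 28.1 : 86.6 : 100.0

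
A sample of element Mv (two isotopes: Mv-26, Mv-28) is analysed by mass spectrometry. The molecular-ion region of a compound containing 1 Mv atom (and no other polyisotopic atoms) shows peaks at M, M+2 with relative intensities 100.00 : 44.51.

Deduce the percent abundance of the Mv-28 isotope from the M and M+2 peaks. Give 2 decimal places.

Write p for the Mv-26 fraction. I(M+2)/I(M) = [C(1,1)·p^0·(1−p)] / p^1 = 1·(1−p)/p = 44.51/100.00 = 0.4451
(1−p)/p = 0.4451/1 = 0.4451  ⇒  p = 1/(1 + 0.4451) = 0.6920
Mv-26: 69.20%, Mv-28: 30.80%.

30.80%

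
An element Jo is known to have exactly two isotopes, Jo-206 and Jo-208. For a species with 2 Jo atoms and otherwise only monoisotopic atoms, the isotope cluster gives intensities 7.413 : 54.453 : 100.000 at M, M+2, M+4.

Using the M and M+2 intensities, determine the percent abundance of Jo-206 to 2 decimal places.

21.40%

If p is the fraction of Jo that is Jo-206, then I(M+2)/I(M) = [C(2,1)·p^1·(1−p)] / p^2 = 2·(1−p)/p = 54.453/7.413 = 7.3456
(1−p)/p = 7.3456/2 = 3.6728  ⇒  p = 1/(1 + 3.6728) = 0.2140
Jo-206: 21.40%, Jo-208: 78.60%.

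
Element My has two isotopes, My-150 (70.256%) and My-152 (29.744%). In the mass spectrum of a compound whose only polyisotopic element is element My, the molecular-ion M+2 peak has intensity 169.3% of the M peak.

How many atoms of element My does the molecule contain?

For n independent My atoms, I(M+2)/I(M) = n · (abundance My-152) / (abundance My-150) = n · 0.29744/0.70256.
n = 1.693 × 0.70256/0.29744 = 4.00 ≈ 4

4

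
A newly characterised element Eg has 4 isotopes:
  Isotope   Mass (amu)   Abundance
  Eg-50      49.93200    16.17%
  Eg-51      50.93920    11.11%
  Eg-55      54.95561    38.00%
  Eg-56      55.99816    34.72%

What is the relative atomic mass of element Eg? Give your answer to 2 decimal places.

54.06 amu

Weight each isotope mass by its fractional abundance: 0.1617 × 49.93200 + 0.1111 × 50.93920 + 0.3800 × 54.95561 + 0.3472 × 55.99816
= 8.074004 + 5.659345 + 20.883132 + 19.442561 = 54.059042 amu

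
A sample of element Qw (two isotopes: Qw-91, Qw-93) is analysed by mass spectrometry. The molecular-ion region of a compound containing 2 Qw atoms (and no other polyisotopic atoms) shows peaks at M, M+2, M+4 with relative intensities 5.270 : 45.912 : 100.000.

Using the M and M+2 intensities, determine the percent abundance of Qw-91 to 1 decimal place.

Let p = fractional abundance of Qw-91. I(M+2)/I(M) = [C(2,1)·p^1·(1−p)] / p^2 = 2·(1−p)/p = 45.912/5.270 = 8.7120
(1−p)/p = 8.7120/2 = 4.3560  ⇒  p = 1/(1 + 4.3560) = 0.1867
Qw-91: 18.7%, Qw-93: 81.3%.

18.7%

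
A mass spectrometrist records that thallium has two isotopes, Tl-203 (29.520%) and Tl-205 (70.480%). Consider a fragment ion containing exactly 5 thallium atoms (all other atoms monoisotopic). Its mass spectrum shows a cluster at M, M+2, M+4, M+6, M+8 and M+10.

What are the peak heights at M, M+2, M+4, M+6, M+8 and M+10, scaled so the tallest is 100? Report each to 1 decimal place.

0.6 : 7.3 : 35.1 : 83.8 : 100.0 : 47.8

Each Tl atom is independently Tl-203 (p = 0.29520) or Tl-205 (q = 0.70480); the cluster is the binomial expansion (p + q)^5.
P(M) = 0.29520^5 = 0.002242
P(M+2) = 5 × 0.29520^4 × 0.70480^1 = 0.026761
P(M+4) = 10 × 0.29520^3 × 0.70480^2 = 0.127785
P(M+6) = 10 × 0.29520^2 × 0.70480^3 = 0.305092
P(M+8) = 5 × 0.29520^1 × 0.70480^4 = 0.364208
P(M+10) = 0.70480^5 = 0.173912
The M+8 peak is largest (0.364208); scaling to 100 gives 0.6 : 7.3 : 35.1 : 83.8 : 100.0 : 47.8.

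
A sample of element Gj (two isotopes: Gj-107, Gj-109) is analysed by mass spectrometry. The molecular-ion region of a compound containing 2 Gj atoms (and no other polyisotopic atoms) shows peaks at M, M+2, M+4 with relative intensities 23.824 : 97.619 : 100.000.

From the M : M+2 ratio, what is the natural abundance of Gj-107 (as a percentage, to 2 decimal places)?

32.80%

If p is the fraction of Gj that is Gj-107, then I(M+2)/I(M) = [C(2,1)·p^1·(1−p)] / p^2 = 2·(1−p)/p = 97.619/23.824 = 4.0975
(1−p)/p = 4.0975/2 = 2.0488  ⇒  p = 1/(1 + 2.0488) = 0.3280
Gj-107: 32.80%, Gj-109: 67.20%.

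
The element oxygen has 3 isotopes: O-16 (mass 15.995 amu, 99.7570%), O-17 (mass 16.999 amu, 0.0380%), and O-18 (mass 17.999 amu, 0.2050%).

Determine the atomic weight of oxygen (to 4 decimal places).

Ar = Σ fᵢ·mᵢ = 0.997570 × 15.995 + 0.000380 × 16.999 + 0.002050 × 17.999
= 15.95613 + 0.00646 + 0.03690 = 15.99949 amu

15.9995 amu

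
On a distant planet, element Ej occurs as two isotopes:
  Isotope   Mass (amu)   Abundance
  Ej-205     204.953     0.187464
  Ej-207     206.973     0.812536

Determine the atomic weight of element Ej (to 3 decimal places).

206.594 amu

Ar = Σ fᵢ·mᵢ = 0.187464 × 204.953 + 0.812536 × 206.973
= 38.4213 + 168.1730 = 206.5943 amu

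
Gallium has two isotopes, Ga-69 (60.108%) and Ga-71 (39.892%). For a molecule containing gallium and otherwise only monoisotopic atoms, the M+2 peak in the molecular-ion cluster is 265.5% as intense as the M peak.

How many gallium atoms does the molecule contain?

4

The M+2/M ratio from n Ga atoms is n · q/p = n · 0.39892/0.60108.
n = 2.655 × 0.60108/0.39892 = 4.00 ≈ 4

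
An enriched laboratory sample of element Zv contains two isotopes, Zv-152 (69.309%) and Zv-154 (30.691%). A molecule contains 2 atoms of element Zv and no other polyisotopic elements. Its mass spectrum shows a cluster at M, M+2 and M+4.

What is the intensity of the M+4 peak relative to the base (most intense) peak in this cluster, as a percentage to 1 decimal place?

19.6%

Binomial terms of (0.69309 + 0.30691)^2: M 0.4804, M+2 0.4254, M+4 0.0942 → M is the base peak.
P(M) = C(2,0) × 0.69309^2 × 0.30691^0 = 1 × 0.48037375 × 1.0000 = 0.480374 (base)
P(M+4) = C(2,2) × 0.69309^0 × 0.30691^2 = 1 × 1.0000 × 0.09419375 = 0.094194
Relative intensity = 0.094194 / 0.480374 × 100 = 19.6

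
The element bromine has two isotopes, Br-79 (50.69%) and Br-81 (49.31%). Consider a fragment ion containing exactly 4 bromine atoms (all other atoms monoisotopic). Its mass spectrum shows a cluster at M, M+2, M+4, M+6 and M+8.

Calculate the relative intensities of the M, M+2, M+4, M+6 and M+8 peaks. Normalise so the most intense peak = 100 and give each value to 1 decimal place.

17.6 : 68.5 : 100.0 : 64.9 : 15.8

Each Br atom is independently Br-79 (p = 0.5069) or Br-81 (q = 0.4931); the cluster is the binomial expansion (p + q)^4.
P(M) = 0.5069^4 = 0.066022
P(M+2) = 4 × 0.5069^3 × 0.4931^1 = 0.256899
P(M+4) = 6 × 0.5069^2 × 0.4931^2 = 0.374857
P(M+6) = 4 × 0.5069^1 × 0.4931^3 = 0.243101
P(M+8) = 0.4931^4 = 0.059121
The M+4 peak is largest (0.374857); scaling to 100 gives 17.6 : 68.5 : 100.0 : 64.9 : 15.8.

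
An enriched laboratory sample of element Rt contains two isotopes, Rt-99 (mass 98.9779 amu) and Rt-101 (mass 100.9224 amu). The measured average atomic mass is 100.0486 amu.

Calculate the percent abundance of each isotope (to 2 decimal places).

Rt-99: 44.94%, Rt-101: 55.06%

Let x be the fractional abundance of Rt-99; then Rt-101 has abundance 1 − x.
98.9779·x + 100.9224·(1 − x) = 100.0486
(98.9779 − 100.9224)·x = 100.0486 − 100.9224
x = -0.8738 / -1.9445 = 0.44937 → 44.94% Rt-99, 55.06% Rt-101.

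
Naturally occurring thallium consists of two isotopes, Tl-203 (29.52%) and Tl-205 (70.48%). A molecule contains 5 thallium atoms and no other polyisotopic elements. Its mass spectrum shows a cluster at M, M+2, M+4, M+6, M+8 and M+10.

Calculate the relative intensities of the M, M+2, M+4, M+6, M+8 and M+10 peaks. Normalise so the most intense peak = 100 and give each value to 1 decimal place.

Expanding (0.2952 + 0.7048)^5:
P(M) = 0.2952^5 = 0.002242
P(M+2) = 5 × 0.2952^4 × 0.7048^1 = 0.026761
P(M+4) = 10 × 0.2952^3 × 0.7048^2 = 0.127785
P(M+6) = 10 × 0.2952^2 × 0.7048^3 = 0.305092
P(M+8) = 5 × 0.2952^1 × 0.7048^4 = 0.364208
P(M+10) = 0.7048^5 = 0.173912
The M+8 peak is largest (0.364208); scaling to 100 gives 0.6 : 7.3 : 35.1 : 83.8 : 100.0 : 47.8.

0.6 : 7.3 : 35.1 : 83.8 : 100.0 : 47.8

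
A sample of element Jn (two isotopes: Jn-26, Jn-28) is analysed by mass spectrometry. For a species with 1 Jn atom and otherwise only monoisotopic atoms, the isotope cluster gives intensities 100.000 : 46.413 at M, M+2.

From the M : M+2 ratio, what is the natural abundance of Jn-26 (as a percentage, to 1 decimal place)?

Let p = fractional abundance of Jn-26. I(M+2)/I(M) = [C(1,1)·p^0·(1−p)] / p^1 = 1·(1−p)/p = 46.413/100.000 = 0.4641
(1−p)/p = 0.4641/1 = 0.4641  ⇒  p = 1/(1 + 0.4641) = 0.6830
Jn-26: 68.3%, Jn-28: 31.7%.

68.3%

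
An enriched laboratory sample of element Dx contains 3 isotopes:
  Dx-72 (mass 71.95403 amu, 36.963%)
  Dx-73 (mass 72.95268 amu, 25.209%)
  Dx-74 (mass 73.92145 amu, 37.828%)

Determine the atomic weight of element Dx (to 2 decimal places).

72.95 amu

The abundance-weighted mean is 0.36963 × 71.95403 + 0.25209 × 72.95268 + 0.37828 × 73.92145
= 26.596368 + 18.390641 + 27.963006 = 72.950015 amu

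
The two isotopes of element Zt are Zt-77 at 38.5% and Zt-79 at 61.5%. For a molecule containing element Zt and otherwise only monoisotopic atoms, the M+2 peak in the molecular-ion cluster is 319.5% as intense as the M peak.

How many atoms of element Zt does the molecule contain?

With n Zt atoms, P(M+2)/P(M) = C(n,1)·p^(n−1)q / p^n = n·q/p = n · 0.615/0.385.
n = 3.195 × 0.385/0.615 = 2.00 ≈ 2

2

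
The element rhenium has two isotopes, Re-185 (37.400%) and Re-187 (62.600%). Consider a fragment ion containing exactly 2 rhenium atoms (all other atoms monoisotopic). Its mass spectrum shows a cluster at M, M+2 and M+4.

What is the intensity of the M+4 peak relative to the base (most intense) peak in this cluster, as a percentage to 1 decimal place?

(0.37400 + 0.62600)^2 gives M 0.1399, M+2 0.4682, M+4 0.3919; the largest is M+2.
P(M+2) = C(2,1) × 0.37400^1 × 0.62600^1 = 2 × 0.3740 × 0.6260 = 0.468248 (base)
P(M+4) = C(2,2) × 0.37400^0 × 0.62600^2 = 1 × 1.0000 × 0.391876 = 0.391876
Relative intensity = 0.391876 / 0.468248 × 100 = 83.7

83.7%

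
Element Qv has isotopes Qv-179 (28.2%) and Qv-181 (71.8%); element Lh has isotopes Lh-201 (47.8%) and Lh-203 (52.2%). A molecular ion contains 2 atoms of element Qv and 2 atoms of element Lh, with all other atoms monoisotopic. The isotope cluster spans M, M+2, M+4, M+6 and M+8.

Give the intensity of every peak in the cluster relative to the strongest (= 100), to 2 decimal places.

4.94 : 35.97 : 92.91 : 100.00 : 38.21

Element Qv pattern (n=2): 0.079524 : 0.404952 : 0.515524
Element Lh pattern (n=2): 0.228484 : 0.499032 : 0.272484
Convolve the two distributions (both contribute in 2-u steps):
  M: 0.079524×0.228484 = 0.018170
  M+2: 0.079524×0.499032 + 0.404952×0.228484 = 0.132210
  M+4: 0.079524×0.272484 + 0.404952×0.499032 + 0.515524×0.228484 = 0.341542
  M+6: 0.404952×0.272484 + 0.515524×0.499032 = 0.367606
  M+8: 0.515524×0.272484 = 0.140472
Scale to base peak (0.367606) = 100: 4.94 : 35.97 : 92.91 : 100.00 : 38.21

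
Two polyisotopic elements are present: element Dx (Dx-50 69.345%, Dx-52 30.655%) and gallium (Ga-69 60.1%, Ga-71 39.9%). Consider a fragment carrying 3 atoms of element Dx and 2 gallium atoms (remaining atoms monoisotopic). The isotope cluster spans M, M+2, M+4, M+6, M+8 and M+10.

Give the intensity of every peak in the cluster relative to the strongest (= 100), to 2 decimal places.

35.87 : 95.20 : 100.00 : 51.99 : 13.38 : 1.37

Element Dx pattern (n=3): 0.33346131 : 0.44223476 : 0.19549653 : 0.02880739
Gallium pattern (n=2): 0.361201 : 0.479598 : 0.159201
Convolve the two distributions (both contribute in 2-u steps):
  M: 0.33346131×0.361201 = 0.120447
  M+2: 0.33346131×0.479598 + 0.44223476×0.361201 = 0.319663
  M+4: 0.33346131×0.159201 + 0.44223476×0.479598 + 0.19549653×0.361201 = 0.335796
  M+6: 0.44223476×0.159201 + 0.19549653×0.479598 + 0.02880739×0.361201 = 0.174569
  M+8: 0.19549653×0.159201 + 0.02880739×0.479598 = 0.044939
  M+10: 0.02880739×0.159201 = 0.004586
Scale to base peak (0.335796) = 100: 35.87 : 95.20 : 100.00 : 51.99 : 13.38 : 1.37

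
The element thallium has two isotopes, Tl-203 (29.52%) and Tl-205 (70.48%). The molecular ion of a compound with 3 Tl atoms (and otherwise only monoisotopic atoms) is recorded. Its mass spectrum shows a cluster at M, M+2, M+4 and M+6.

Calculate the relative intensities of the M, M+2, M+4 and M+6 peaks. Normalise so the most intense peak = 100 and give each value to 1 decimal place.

Expanding (0.2952 + 0.7048)^3:
P(M) = 0.2952^3 = 0.025725
P(M+2) = 3 × 0.2952^2 × 0.7048^1 = 0.184255
P(M+4) = 3 × 0.2952^1 × 0.7048^2 = 0.439916
P(M+6) = 0.7048^3 = 0.350104
The M+4 peak is largest (0.439916); scaling to 100 gives 5.8 : 41.9 : 100.0 : 79.6.

5.8 : 41.9 : 100.0 : 79.6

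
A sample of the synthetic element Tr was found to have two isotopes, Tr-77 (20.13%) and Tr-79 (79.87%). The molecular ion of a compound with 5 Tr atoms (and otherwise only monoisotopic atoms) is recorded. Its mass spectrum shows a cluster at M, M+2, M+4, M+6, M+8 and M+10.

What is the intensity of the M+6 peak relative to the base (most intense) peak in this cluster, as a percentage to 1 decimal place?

50.4%

Term probabilities: M 0.0003, M+2 0.0066, M+4 0.0520, M+6 0.2065, M+8 0.4096, M+10 0.3250. Base peak = M+8.
P(M+8) = C(5,4) × 0.2013^1 × 0.7987^4 = 5 × 0.2013 × 0.40694408 = 0.409589 (base)
P(M+6) = C(5,3) × 0.2013^2 × 0.7987^3 = 10 × 0.04052169 × 0.50950805 = 0.206461
Relative intensity = 0.206461 / 0.409589 × 100 = 50.4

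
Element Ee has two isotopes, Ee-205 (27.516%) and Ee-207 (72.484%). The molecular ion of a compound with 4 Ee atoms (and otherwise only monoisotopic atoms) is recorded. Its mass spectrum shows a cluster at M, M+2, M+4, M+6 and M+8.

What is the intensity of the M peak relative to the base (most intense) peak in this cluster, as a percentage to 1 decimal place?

1.4%

Term probabilities: M 0.0057, M+2 0.0604, M+4 0.2387, M+6 0.4192, M+8 0.2760. Base peak = M+6.
P(M+6) = C(4,3) × 0.27516^1 × 0.72484^3 = 4 × 0.27516 × 0.38082588 = 0.419152 (base)
P(M) = C(4,0) × 0.27516^4 × 0.72484^0 = 1 × 0.00573246 × 1.0000 = 0.005732
Relative intensity = 0.005732 / 0.419152 × 100 = 1.4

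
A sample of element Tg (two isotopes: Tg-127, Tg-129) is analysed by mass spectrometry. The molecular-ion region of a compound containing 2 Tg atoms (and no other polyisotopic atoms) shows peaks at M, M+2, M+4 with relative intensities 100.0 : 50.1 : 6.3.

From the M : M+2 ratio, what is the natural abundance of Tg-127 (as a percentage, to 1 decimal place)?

Write p for the Tg-127 fraction. I(M+2)/I(M) = [C(2,1)·p^1·(1−p)] / p^2 = 2·(1−p)/p = 50.1/100.0 = 0.5010
(1−p)/p = 0.5010/2 = 0.2505  ⇒  p = 1/(1 + 0.2505) = 0.7997
Tg-127: 80.0%, Tg-129: 20.0%.

80.0%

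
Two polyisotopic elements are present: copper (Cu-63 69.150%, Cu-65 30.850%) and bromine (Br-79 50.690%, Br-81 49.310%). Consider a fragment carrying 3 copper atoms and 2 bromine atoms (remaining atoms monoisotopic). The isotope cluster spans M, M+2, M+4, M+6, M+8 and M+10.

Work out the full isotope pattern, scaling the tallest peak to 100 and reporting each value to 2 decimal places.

24.11 : 79.18 : 100.00 : 60.69 : 17.79 : 2.03

Copper pattern (n=3): 0.33065611 : 0.44254842 : 0.19743483 : 0.02936064
Bromine pattern (n=2): 0.25694761 : 0.49990478 : 0.24314761
Convolve the two distributions (both contribute in 2-u steps):
  M: 0.33065611×0.25694761 = 0.084961
  M+2: 0.33065611×0.49990478 + 0.44254842×0.25694761 = 0.279008
  M+4: 0.33065611×0.24314761 + 0.44254842×0.49990478 + 0.19743483×0.25694761 = 0.352361
  M+6: 0.44254842×0.24314761 + 0.19743483×0.49990478 + 0.02936064×0.25694761 = 0.213847
  M+8: 0.19743483×0.24314761 + 0.02936064×0.49990478 = 0.062683
  M+10: 0.02936064×0.24314761 = 0.007139
Scale to base peak (0.352361) = 100: 24.11 : 79.18 : 100.00 : 60.69 : 17.79 : 2.03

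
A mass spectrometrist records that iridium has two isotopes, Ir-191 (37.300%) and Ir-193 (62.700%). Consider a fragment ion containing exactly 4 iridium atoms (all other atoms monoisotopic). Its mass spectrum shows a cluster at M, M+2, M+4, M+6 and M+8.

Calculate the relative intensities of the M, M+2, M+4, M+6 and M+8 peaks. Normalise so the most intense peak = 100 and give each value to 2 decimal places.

5.26 : 35.39 : 89.23 : 100.00 : 42.02

Each Ir atom is independently Ir-191 (p = 0.37300) or Ir-193 (q = 0.62700); the cluster is the binomial expansion (p + q)^4.
P(M) = 0.37300^4 = 0.019357
P(M+2) = 4 × 0.37300^3 × 0.62700^1 = 0.130153
P(M+4) = 6 × 0.37300^2 × 0.62700^2 = 0.328174
P(M+6) = 4 × 0.37300^1 × 0.62700^3 = 0.367766
P(M+8) = 0.62700^4 = 0.154550
The M+6 peak is largest (0.367766); scaling to 100 gives 5.26 : 35.39 : 89.23 : 100.00 : 42.02.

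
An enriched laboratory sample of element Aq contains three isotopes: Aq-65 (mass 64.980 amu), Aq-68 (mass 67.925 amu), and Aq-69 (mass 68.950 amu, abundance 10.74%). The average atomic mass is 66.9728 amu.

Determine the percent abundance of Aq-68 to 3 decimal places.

53.189%

The remaining 89.26% is split between Aq-65 (fraction x) and Aq-68 (fraction 0.8926 − x).
Substituting: 64.980x + 67.925(0.8926 − x) = 59.56757
(64.980 − 67.925)x = -1.062285  ⇒  x = 0.36071, y = 0.53189
Aq-65: 36.071%, Aq-68: 53.189%.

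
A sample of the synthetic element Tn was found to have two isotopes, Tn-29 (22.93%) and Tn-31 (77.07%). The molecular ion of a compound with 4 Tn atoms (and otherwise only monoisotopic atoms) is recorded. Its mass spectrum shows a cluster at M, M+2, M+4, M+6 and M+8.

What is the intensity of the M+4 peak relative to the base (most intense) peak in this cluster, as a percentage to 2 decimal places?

44.63%

Binomial terms of (0.2293 + 0.7707)^4: M 0.0028, M+2 0.0372, M+4 0.1874, M+6 0.4199, M+8 0.3528 → M+6 is the base peak.
P(M+6) = C(4,3) × 0.2293^1 × 0.7707^3 = 4 × 0.2293 × 0.45777922 = 0.419875 (base)
P(M+4) = C(4,2) × 0.2293^2 × 0.7707^2 = 6 × 0.05257849 × 0.59397849 = 0.187383
Relative intensity = 0.187383 / 0.419875 × 100 = 44.63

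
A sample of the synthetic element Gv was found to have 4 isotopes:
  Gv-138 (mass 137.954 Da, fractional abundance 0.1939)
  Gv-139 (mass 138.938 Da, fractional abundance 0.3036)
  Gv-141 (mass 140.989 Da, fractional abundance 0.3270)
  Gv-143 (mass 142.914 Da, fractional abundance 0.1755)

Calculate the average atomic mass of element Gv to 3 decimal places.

140.116 Da

Weight each isotope mass by its fractional abundance: 0.1939 × 137.954 + 0.3036 × 138.938 + 0.3270 × 140.989 + 0.1755 × 142.914
= 26.7493 + 42.1816 + 46.1034 + 25.0814 = 140.1157 Da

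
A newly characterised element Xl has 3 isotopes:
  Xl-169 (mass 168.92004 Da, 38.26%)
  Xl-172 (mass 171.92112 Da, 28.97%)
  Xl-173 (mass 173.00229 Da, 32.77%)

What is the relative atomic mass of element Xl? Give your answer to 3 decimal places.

Average mass = Σ (abundance × isotope mass) = 0.3826 × 168.92004 + 0.2897 × 171.92112 + 0.3277 × 173.00229
= 64.628807 + 49.805548 + 56.692850 = 171.127205 Da

171.127 Da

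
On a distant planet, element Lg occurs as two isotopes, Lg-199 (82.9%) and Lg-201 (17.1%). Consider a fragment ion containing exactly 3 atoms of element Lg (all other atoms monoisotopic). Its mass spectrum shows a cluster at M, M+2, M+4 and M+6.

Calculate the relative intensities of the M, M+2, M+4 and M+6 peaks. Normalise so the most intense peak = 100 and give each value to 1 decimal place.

The 3 Lg atoms are independent, so intensities follow the terms of (0.829 + 0.171)^3.
P(M) = 0.829^3 = 0.569723
P(M+2) = 3 × 0.829^2 × 0.171^1 = 0.352555
P(M+4) = 3 × 0.829^1 × 0.171^2 = 0.072722
P(M+6) = 0.171^3 = 0.005000
The M peak is largest (0.569723); scaling to 100 gives 100.0 : 61.9 : 12.8 : 0.9.

100.0 : 61.9 : 12.8 : 0.9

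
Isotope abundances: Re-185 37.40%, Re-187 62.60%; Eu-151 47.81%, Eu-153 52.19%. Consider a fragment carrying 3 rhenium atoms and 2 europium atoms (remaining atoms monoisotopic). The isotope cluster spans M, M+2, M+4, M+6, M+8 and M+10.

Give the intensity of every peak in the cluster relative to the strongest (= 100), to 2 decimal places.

3.45 : 24.82 : 70.84 : 100.00 : 69.78 : 19.25

Rhenium pattern (n=3): 0.05231362 : 0.26268713 : 0.43968487 : 0.24531438
Europium pattern (n=2): 0.22857961 : 0.49904078 : 0.27237961
Convolve the two distributions (both contribute in 2-u steps):
  M: 0.05231362×0.22857961 = 0.011958
  M+2: 0.05231362×0.49904078 + 0.26268713×0.22857961 = 0.086152
  M+4: 0.05231362×0.27237961 + 0.26268713×0.49904078 + 0.43968487×0.22857961 = 0.245844
  M+6: 0.26268713×0.27237961 + 0.43968487×0.49904078 + 0.24531438×0.22857961 = 0.347045
  M+8: 0.43968487×0.27237961 + 0.24531438×0.49904078 = 0.242183
  M+10: 0.24531438×0.27237961 = 0.066819
Scale to base peak (0.347045) = 100: 3.45 : 24.82 : 70.84 : 100.00 : 69.78 : 19.25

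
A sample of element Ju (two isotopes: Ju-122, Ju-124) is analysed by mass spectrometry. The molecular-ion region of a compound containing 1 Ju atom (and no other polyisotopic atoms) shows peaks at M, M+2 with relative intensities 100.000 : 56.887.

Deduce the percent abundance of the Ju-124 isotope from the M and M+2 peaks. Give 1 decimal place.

36.3%

Let p = fractional abundance of Ju-122. I(M+2)/I(M) = [C(1,1)·p^0·(1−p)] / p^1 = 1·(1−p)/p = 56.887/100.000 = 0.5689
(1−p)/p = 0.5689/1 = 0.5689  ⇒  p = 1/(1 + 0.5689) = 0.6374
Ju-122: 63.7%, Ju-124: 36.3%.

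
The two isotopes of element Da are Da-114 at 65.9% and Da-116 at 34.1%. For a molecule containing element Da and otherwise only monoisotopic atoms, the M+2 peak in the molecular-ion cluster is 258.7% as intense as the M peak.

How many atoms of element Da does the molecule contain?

With n Da atoms, P(M+2)/P(M) = C(n,1)·p^(n−1)q / p^n = n·q/p = n · 0.341/0.659.
n = 2.587 × 0.659/0.341 = 5.00 ≈ 5

5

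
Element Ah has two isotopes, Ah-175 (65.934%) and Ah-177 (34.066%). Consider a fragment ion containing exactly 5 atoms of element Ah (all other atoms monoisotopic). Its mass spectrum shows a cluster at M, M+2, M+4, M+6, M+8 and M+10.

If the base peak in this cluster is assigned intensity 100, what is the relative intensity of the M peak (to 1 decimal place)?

Binomial terms of (0.65934 + 0.34066)^5: M 0.1246, M+2 0.3219, M+4 0.3326, M+6 0.1719, M+8 0.0444, M+10 0.0046 → M+4 is the base peak.
P(M+4) = C(5,2) × 0.65934^3 × 0.34066^2 = 10 × 0.28663437 × 0.11604924 = 0.332637 (base)
P(M) = C(5,0) × 0.65934^5 × 0.34066^0 = 1 × 0.12460834 × 1.0000 = 0.124608
Relative intensity = 0.124608 / 0.332637 × 100 = 37.5

37.5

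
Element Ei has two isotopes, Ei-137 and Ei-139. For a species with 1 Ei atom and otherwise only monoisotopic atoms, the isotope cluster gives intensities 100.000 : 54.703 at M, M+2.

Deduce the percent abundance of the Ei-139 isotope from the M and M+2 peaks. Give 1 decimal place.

If p is the fraction of Ei that is Ei-137, then I(M+2)/I(M) = [C(1,1)·p^0·(1−p)] / p^1 = 1·(1−p)/p = 54.703/100.000 = 0.5470
(1−p)/p = 0.5470/1 = 0.5470  ⇒  p = 1/(1 + 0.5470) = 0.6464
Ei-137: 64.6%, Ei-139: 35.4%.

35.4%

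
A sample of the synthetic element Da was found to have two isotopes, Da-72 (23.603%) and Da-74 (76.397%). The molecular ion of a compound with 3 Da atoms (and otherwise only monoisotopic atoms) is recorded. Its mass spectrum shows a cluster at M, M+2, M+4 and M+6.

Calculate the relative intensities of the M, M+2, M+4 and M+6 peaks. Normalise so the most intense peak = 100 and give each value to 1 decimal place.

2.9 : 28.6 : 92.7 : 100.0

The 3 Da atoms are independent, so intensities follow the terms of (0.23603 + 0.76397)^3.
P(M) = 0.23603^3 = 0.013149
P(M+2) = 3 × 0.23603^2 × 0.76397^1 = 0.127683
P(M+4) = 3 × 0.23603^1 × 0.76397^2 = 0.413277
P(M+6) = 0.76397^3 = 0.445891
The M+6 peak is largest (0.445891); scaling to 100 gives 2.9 : 28.6 : 92.7 : 100.0.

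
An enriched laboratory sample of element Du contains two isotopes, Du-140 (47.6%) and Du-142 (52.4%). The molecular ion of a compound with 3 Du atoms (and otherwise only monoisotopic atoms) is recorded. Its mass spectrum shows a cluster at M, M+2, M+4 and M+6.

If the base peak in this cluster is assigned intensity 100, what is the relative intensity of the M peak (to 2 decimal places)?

Binomial terms of (0.476 + 0.524)^3: M 0.1079, M+2 0.3562, M+4 0.3921, M+6 0.1439 → M+4 is the base peak.
P(M+4) = C(3,2) × 0.476^1 × 0.524^2 = 3 × 0.4760 × 0.274576 = 0.392095 (base)
P(M) = C(3,0) × 0.476^3 × 0.524^0 = 1 × 0.10785018 × 1.0000 = 0.107850
Relative intensity = 0.107850 / 0.392095 × 100 = 27.51

27.51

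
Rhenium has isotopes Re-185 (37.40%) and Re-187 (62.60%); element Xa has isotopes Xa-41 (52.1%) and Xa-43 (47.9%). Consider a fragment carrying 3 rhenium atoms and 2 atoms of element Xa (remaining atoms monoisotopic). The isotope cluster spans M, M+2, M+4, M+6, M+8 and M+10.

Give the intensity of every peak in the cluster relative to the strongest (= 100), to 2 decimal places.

4.10 : 28.13 : 75.79 : 100.00 : 64.49 : 16.25

Rhenium pattern (n=3): 0.05231362 : 0.26268713 : 0.43968487 : 0.24531438
Element Xa pattern (n=2): 0.271441 : 0.499118 : 0.229441
Convolve the two distributions (both contribute in 2-u steps):
  M: 0.05231362×0.271441 = 0.014200
  M+2: 0.05231362×0.499118 + 0.26268713×0.271441 = 0.097415
  M+4: 0.05231362×0.229441 + 0.26268713×0.499118 + 0.43968487×0.271441 = 0.262463
  M+6: 0.26268713×0.229441 + 0.43968487×0.499118 + 0.24531438×0.271441 = 0.346314
  M+8: 0.43968487×0.229441 + 0.24531438×0.499118 = 0.223323
  M+10: 0.24531438×0.229441 = 0.056285
Scale to base peak (0.346314) = 100: 4.10 : 28.13 : 75.79 : 100.00 : 64.49 : 16.25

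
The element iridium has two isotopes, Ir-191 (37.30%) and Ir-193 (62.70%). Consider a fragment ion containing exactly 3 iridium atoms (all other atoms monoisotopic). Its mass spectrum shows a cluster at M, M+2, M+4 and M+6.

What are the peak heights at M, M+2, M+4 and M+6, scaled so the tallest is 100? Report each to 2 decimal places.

Expanding (0.3730 + 0.6270)^3:
P(M) = 0.3730^3 = 0.051895
P(M+2) = 3 × 0.3730^2 × 0.6270^1 = 0.261702
P(M+4) = 3 × 0.3730^1 × 0.6270^2 = 0.439911
P(M+6) = 0.6270^3 = 0.246492
The M+4 peak is largest (0.439911); scaling to 100 gives 11.80 : 59.49 : 100.00 : 56.03.

11.80 : 59.49 : 100.00 : 56.03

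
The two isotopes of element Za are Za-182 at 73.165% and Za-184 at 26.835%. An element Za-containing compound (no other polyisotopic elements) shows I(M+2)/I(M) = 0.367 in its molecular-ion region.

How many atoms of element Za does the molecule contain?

1

For n independent Za atoms, I(M+2)/I(M) = n · (abundance Za-184) / (abundance Za-182) = n · 0.26835/0.73165.
n = 0.367 × 0.73165/0.26835 = 1.00 ≈ 1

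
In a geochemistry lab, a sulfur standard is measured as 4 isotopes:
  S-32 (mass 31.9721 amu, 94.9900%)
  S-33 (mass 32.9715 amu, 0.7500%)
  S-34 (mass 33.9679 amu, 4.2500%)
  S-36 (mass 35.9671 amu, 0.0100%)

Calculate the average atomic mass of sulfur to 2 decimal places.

32.06 amu

Average mass = Σ (abundance × isotope mass) = 0.949900 × 31.9721 + 0.007500 × 32.9715 + 0.042500 × 33.9679 + 0.000100 × 35.9671
= 30.37030 + 0.24729 + 1.44364 + 0.00360 = 32.06483 amu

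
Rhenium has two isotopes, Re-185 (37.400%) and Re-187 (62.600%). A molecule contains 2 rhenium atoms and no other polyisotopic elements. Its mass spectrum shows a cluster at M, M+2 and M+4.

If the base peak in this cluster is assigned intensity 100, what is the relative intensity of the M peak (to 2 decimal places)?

29.87

Binomial terms of (0.37400 + 0.62600)^2: M 0.1399, M+2 0.4682, M+4 0.3919 → M+2 is the base peak.
P(M+2) = C(2,1) × 0.37400^1 × 0.62600^1 = 2 × 0.3740 × 0.6260 = 0.468248 (base)
P(M) = C(2,0) × 0.37400^2 × 0.62600^0 = 1 × 0.139876 × 1.0000 = 0.139876
Relative intensity = 0.139876 / 0.468248 × 100 = 29.87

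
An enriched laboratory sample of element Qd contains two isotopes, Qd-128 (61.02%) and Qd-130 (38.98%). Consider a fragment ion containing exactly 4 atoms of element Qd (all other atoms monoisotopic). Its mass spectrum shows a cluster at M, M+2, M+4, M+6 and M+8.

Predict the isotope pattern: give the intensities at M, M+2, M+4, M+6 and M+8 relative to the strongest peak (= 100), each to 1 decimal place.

39.1 : 100.0 : 95.8 : 40.8 : 6.5

The 4 Qd atoms are independent, so intensities follow the terms of (0.6102 + 0.3898)^4.
P(M) = 0.6102^4 = 0.138640
P(M+2) = 4 × 0.6102^3 × 0.3898^1 = 0.354257
P(M+4) = 6 × 0.6102^2 × 0.3898^2 = 0.339453
P(M+6) = 4 × 0.6102^1 × 0.3898^3 = 0.144563
P(M+8) = 0.3898^4 = 0.023087
The M+2 peak is largest (0.354257); scaling to 100 gives 39.1 : 100.0 : 95.8 : 40.8 : 6.5.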